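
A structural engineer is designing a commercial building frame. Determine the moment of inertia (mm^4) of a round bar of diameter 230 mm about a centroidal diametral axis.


r = d / 2 = 230 / 2 = 115.0 mm
I = pi * r^4 / 4 = pi * 115.0^4 / 4
= 137366629.65 mm^4

137366629.65 mm^4


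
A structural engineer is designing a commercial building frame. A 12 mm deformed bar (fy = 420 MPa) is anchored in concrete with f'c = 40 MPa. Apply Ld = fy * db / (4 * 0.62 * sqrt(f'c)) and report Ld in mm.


Ld = (fy * db) / (4 * 0.62 * sqrt(f'c))
= (420 * 12) / (4 * 0.62 * sqrt(40))
= 5040 / 15.6849
= 321.33 mm

321.33 mm


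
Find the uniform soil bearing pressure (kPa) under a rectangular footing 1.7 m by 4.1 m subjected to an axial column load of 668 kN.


A = 1.7 * 4.1 = 6.97 m^2
q = P / A = 668 / 6.97
= 95.8393 kPa

95.8393 kPa


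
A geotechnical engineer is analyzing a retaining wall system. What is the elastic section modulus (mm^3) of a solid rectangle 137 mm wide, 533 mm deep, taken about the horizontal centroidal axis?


S = b * h^2 / 6
= 137 * 533^2 / 6
= 137 * 284089 / 6
= 6486698.83 mm^3

6486698.83 mm^3


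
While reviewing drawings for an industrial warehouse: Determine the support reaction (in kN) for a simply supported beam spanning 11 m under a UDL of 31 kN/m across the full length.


Total load = w * L = 31 * 11 = 341 kN
By symmetry, each reaction R = total / 2 = 341 / 2 = 170.5 kN

170.5 kN


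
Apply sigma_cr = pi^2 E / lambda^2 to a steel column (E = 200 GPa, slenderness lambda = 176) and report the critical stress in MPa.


sigma_cr = pi^2 * E / lambda^2
= 9.8696 * 200000.0 / 176^2
= 9.8696 * 200000.0 / 30976
= 63.7242 MPa

63.7242 MPa


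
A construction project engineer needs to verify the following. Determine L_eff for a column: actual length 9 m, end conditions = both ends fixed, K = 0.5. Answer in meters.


L_eff = K * L
= 0.5 * 9
= 4.5 m

4.5 m


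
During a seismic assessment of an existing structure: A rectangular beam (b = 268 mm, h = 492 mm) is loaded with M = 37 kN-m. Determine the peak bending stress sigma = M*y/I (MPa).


I = b * h^3 / 12 = 268 * 492^3 / 12 = 2659799232.0 mm^4
y = h / 2 = 492 / 2 = 246.0 mm
M = 37 kN-m = 37000000.0 N-mm
sigma = M * y / I = 37000000.0 * 246.0 / 2659799232.0
= 3.42 MPa

3.42 MPa


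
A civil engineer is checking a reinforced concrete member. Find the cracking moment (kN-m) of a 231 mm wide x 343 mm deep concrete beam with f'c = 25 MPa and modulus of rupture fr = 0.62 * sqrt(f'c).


fr = 0.62 * sqrt(25) = 0.62 * 5.0 = 3.1 MPa
I = 231 * 343^3 / 12 = 776806934.75 mm^4
y_t = 171.5 mm
M_cr = fr * I / y_t = 3.1 * 776806934.75 / 171.5 N-mm
= 14.0414 kN-m

14.0414 kN-m


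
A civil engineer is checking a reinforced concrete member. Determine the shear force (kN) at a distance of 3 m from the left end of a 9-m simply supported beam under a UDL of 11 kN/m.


R_A = w * L / 2 = 11 * 9 / 2 = 49.5 kN
V(x) = R_A - w * x = 49.5 - 11 * 3
= 16.5 kN

16.5 kN


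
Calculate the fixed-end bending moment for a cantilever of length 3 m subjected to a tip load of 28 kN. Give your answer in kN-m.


For a cantilever with a point load at the free end:
M_max = P * L = 28 * 3 = 84 kN-m

84 kN-m


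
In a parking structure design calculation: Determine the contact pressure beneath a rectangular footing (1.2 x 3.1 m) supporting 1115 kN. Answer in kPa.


A = 1.2 * 3.1 = 3.72 m^2
q = P / A = 1115 / 3.72
= 299.7312 kPa

299.7312 kPa


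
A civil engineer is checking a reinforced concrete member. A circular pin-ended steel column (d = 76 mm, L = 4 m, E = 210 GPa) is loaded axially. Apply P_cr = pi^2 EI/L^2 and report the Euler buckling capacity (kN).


I = pi * d^4 / 64 = 1637661.98 mm^4
L = 4000.0 mm
P_cr = pi^2 * E * I / L^2
= 9.8696 * 210000.0 * 1637661.98 / 4000.0^2
= 212140.37 N = 212.1404 kN

212.1404 kN


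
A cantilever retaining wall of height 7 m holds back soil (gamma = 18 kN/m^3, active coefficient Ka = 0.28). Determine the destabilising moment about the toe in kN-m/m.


Pa = 0.5 * Ka * gamma * H^2
= 0.5 * 0.28 * 18 * 7^2
= 123.48 kN/m
Arm = H / 3 = 7 / 3 = 2.3333 m
Mo = Pa * arm = Pa * H / 3 = 123.48 * 7 / 3 = 288.12 kN-m/m

288.12 kN-m/m


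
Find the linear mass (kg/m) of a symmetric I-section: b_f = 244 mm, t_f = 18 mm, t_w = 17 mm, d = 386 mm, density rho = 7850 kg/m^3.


A_flanges = 2 * 244 * 18 = 8784 mm^2
A_web = (386 - 2 * 18) * 17 = 5950 mm^2
A_total = 8784 + 5950 = 14734 mm^2 = 0.014734 m^2
Weight = rho * A = 7850 * 0.014734 = 115.6619 kg/m

115.6619 kg/m


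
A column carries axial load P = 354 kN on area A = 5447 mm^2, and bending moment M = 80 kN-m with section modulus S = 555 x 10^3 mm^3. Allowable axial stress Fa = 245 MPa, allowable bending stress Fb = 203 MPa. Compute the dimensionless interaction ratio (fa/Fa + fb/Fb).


f_a = P / A = 354000.0 / 5447 = 64.9899 MPa
f_b = M / S = 80000000.0 / 555000.0 = 144.1441 MPa
Ratio = f_a / Fa + f_b / Fb
= 64.9899 / 245 + 144.1441 / 203
= 0.9753 (dimensionless)

0.9753 (dimensionless)


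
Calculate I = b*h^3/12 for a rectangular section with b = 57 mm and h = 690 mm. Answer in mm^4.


I = b * h^3 / 12
= 57 * 690^3 / 12
= 57 * 328509000 / 12
= 1560417750.0 mm^4

1560417750.0 mm^4


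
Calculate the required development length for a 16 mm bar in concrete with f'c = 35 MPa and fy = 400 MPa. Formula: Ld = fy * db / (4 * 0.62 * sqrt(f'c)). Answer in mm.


Ld = (fy * db) / (4 * 0.62 * sqrt(f'c))
= (400 * 16) / (4 * 0.62 * sqrt(35))
= 6400 / 14.6719
= 436.21 mm

436.21 mm


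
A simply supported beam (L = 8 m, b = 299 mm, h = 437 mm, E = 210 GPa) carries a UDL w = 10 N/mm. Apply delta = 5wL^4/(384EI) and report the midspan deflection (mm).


I = 299 * 437^3 / 12 = 2079381870.58 mm^4
L = 8000.0 mm, w = 10 N/mm, E = 210000.0 MPa
delta = 5 * w * L^4 / (384 * E * I)
= 5 * 10 * 8000.0^4 / (384 * 210000.0 * 2079381870.58)
= 1.2214 mm

1.2214 mm


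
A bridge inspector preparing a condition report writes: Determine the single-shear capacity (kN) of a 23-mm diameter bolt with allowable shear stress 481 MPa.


A = pi * d^2 / 4 = pi * 23^2 / 4 = 415.4756 mm^2
V = f_v * A / 1000 = 481 * 415.4756 / 1000
= 199.8438 kN

199.8438 kN


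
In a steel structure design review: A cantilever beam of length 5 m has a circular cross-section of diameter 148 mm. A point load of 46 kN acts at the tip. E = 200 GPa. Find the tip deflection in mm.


I = pi * d^4 / 64 = pi * 148^4 / 64 = 23551401.72 mm^4
L = 5000.0 mm, P = 46000.0 N, E = 200000.0 MPa
delta = P * L^3 / (3 * E * I)
= 46000.0 * 5000.0^3 / (3 * 200000.0 * 23551401.72)
= 406.9114 mm

406.9114 mm


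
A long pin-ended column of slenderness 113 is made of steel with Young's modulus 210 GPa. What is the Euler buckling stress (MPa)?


sigma_cr = pi^2 * E / lambda^2
= 9.8696 * 210000.0 / 113^2
= 9.8696 * 210000.0 / 12769
= 162.3163 MPa

162.3163 MPa


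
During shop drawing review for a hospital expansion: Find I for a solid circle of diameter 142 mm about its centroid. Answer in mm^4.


r = d / 2 = 142 / 2 = 71.0 mm
I = pi * r^4 / 4 = pi * 71.0^4 / 4
= 19958287.59 mm^4

19958287.59 mm^4


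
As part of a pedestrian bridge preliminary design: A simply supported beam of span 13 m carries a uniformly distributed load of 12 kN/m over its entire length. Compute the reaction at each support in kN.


Total load = w * L = 12 * 13 = 156 kN
By symmetry, each reaction R = total / 2 = 156 / 2 = 78.0 kN

78.0 kN


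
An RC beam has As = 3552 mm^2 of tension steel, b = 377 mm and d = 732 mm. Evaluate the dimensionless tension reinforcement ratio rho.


rho = As / (b * d)
= 3552 / (377 * 732)
= 3552 / 275964
= 0.012871 (dimensionless)

0.012871 (dimensionless)


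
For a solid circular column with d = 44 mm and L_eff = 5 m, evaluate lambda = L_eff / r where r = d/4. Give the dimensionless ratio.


Radius of gyration r = d / 4 = 44 / 4 = 11.0 mm
L_eff = 5000.0 mm
Slenderness ratio = L / r = 5000.0 / 11.0 = 454.55 (dimensionless)

454.55 (dimensionless)


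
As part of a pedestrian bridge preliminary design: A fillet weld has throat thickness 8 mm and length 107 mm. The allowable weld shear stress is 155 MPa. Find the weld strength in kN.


Strength = throat * length * allowable stress
= 8 * 107 * 155 N
= 132680 N
= 132.68 kN

132.68 kN


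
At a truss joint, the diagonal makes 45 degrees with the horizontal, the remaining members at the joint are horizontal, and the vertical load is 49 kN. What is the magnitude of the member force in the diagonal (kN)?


At the joint, only the diagonal has a vertical component, so vertical equilibrium gives:
F * sin(45) = 49
F = 49 / sin(45)
= 49 / 0.707107
= 69.3 kN

69.3 kN


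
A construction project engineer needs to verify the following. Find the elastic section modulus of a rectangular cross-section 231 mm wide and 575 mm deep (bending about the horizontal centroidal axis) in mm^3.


S = b * h^2 / 6
= 231 * 575^2 / 6
= 231 * 330625 / 6
= 12729062.5 mm^3

12729062.5 mm^3


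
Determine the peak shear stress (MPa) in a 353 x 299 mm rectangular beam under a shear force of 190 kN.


A = b * h = 353 * 299 = 105547 mm^2
V = 190 kN = 190000.0 N
tau_max = 1.5 * V / A = 1.5 * 190000.0 / 105547
= 2.7002 MPa

2.7002 MPa


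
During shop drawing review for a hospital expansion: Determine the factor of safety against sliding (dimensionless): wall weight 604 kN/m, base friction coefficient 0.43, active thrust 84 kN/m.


Resisting force = mu * W = 0.43 * 604 = 259.72 kN/m
FOS = Resisting / Driving = 259.72 / 84
= 3.0919 (dimensionless)

3.0919 (dimensionless)


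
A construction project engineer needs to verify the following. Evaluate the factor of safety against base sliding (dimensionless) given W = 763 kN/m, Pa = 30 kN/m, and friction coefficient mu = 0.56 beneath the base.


Resisting force = mu * W = 0.56 * 763 = 427.28 kN/m
FOS = Resisting / Driving = 427.28 / 30
= 14.2427 (dimensionless)

14.2427 (dimensionless)


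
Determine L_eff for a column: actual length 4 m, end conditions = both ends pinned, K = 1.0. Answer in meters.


L_eff = K * L
= 1.0 * 4
= 4.0 m

4.0 m


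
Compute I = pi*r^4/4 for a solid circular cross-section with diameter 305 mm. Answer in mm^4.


r = d / 2 = 305 / 2 = 152.5 mm
I = pi * r^4 / 4 = pi * 152.5^4 / 4
= 424785081.72 mm^4

424785081.72 mm^4


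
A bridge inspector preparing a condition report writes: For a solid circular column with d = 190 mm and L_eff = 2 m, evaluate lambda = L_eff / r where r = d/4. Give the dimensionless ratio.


Radius of gyration r = d / 4 = 190 / 4 = 47.5 mm
L_eff = 2000.0 mm
Slenderness ratio = L / r = 2000.0 / 47.5 = 42.11 (dimensionless)

42.11 (dimensionless)


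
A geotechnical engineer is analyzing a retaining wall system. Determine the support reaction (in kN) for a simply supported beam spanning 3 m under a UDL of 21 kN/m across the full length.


Total load = w * L = 21 * 3 = 63 kN
By symmetry, each reaction R = total / 2 = 63 / 2 = 31.5 kN

31.5 kN


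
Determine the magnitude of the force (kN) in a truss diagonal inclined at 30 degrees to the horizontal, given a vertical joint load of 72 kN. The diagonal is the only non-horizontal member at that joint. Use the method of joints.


At the joint, only the diagonal has a vertical component, so vertical equilibrium gives:
F * sin(30) = 72
F = 72 / sin(30)
= 72 / 0.5
= 144.0 kN

144.0 kN


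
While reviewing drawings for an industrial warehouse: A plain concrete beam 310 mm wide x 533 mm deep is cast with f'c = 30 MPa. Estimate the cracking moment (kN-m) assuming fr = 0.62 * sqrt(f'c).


fr = 0.62 * sqrt(30) = 0.62 * 5.4772 = 3.3959 MPa
I = 310 * 533^3 / 12 = 3911668789.17 mm^4
y_t = 266.5 mm
M_cr = fr * I / y_t = 3.3959 * 3911668789.17 / 266.5 N-mm
= 49.8445 kN-m

49.8445 kN-m


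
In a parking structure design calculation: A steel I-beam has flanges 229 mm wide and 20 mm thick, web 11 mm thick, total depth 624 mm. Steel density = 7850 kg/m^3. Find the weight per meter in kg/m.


A_flanges = 2 * 229 * 20 = 9160 mm^2
A_web = (624 - 2 * 20) * 11 = 6424 mm^2
A_total = 9160 + 6424 = 15584 mm^2 = 0.015584 m^2
Weight = rho * A = 7850 * 0.015584 = 122.3344 kg/m

122.3344 kg/m


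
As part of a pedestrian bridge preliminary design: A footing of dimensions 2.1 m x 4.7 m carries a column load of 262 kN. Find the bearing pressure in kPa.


A = 2.1 * 4.7 = 9.87 m^2
q = P / A = 262 / 9.87
= 26.5451 kPa

26.5451 kPa


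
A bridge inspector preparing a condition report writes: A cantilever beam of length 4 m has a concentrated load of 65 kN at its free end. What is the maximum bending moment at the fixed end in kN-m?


For a cantilever with a point load at the free end:
M_max = P * L = 65 * 4 = 260 kN-m

260 kN-m


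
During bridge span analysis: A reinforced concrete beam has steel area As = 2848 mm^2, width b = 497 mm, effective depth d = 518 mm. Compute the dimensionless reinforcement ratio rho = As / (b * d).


rho = As / (b * d)
= 2848 / (497 * 518)
= 2848 / 257446
= 0.011063 (dimensionless)

0.011063 (dimensionless)


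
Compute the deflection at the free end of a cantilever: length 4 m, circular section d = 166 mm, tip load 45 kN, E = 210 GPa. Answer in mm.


I = pi * d^4 / 64 = pi * 166^4 / 64 = 37273678.15 mm^4
L = 4000.0 mm, P = 45000.0 N, E = 210000.0 MPa
delta = P * L^3 / (3 * E * I)
= 45000.0 * 4000.0^3 / (3 * 210000.0 * 37273678.15)
= 122.645 mm

122.645 mm


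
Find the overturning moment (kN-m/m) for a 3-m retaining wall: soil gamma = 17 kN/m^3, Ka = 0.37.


Pa = 0.5 * Ka * gamma * H^2
= 0.5 * 0.37 * 17 * 3^2
= 28.305 kN/m
Arm = H / 3 = 3 / 3 = 1.0 m
Mo = Pa * arm = Pa * H / 3 = 28.305 * 3 / 3 = 28.305 kN-m/m

28.305 kN-m/m


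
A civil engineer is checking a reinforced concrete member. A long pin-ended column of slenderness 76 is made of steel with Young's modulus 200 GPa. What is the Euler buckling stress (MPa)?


sigma_cr = pi^2 * E / lambda^2
= 9.8696 * 200000.0 / 76^2
= 9.8696 * 200000.0 / 5776
= 341.7453 MPa

341.7453 MPa


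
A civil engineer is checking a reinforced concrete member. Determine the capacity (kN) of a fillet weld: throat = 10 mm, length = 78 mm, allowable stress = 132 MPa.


Strength = throat * length * allowable stress
= 10 * 78 * 132 N
= 102960 N
= 102.96 kN

102.96 kN


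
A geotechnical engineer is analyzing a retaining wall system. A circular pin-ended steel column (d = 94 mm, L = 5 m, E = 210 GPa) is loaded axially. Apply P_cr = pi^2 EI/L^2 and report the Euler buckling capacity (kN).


I = pi * d^4 / 64 = 3832492.5 mm^4
L = 5000.0 mm
P_cr = pi^2 * E * I / L^2
= 9.8696 * 210000.0 * 3832492.5 / 5000.0^2
= 317731.55 N = 317.7316 kN

317.7316 kN


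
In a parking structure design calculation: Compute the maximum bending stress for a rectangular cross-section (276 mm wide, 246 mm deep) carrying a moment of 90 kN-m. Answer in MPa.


I = b * h^3 / 12 = 276 * 246^3 / 12 = 342399528.0 mm^4
y = h / 2 = 246 / 2 = 123.0 mm
M = 90 kN-m = 90000000.0 N-mm
sigma = M * y / I = 90000000.0 * 123.0 / 342399528.0
= 32.33 MPa

32.33 MPa


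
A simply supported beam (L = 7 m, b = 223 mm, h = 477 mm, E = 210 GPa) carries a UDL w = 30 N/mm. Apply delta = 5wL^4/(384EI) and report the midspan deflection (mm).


I = 223 * 477^3 / 12 = 2016873938.25 mm^4
L = 7000.0 mm, w = 30 N/mm, E = 210000.0 MPa
delta = 5 * w * L^4 / (384 * E * I)
= 5 * 30 * 7000.0^4 / (384 * 210000.0 * 2016873938.25)
= 2.2144 mm

2.2144 mm


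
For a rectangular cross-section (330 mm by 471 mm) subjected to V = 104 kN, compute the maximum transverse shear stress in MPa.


A = b * h = 330 * 471 = 155430 mm^2
V = 104 kN = 104000.0 N
tau_max = 1.5 * V / A = 1.5 * 104000.0 / 155430
= 1.0037 MPa

1.0037 MPa


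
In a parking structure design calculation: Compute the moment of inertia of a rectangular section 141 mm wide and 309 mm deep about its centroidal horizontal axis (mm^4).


I = b * h^3 / 12
= 141 * 309^3 / 12
= 141 * 29503629 / 12
= 346667640.75 mm^4

346667640.75 mm^4


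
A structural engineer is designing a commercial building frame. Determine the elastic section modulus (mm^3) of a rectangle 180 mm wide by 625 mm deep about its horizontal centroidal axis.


S = b * h^2 / 6
= 180 * 625^2 / 6
= 180 * 390625 / 6
= 11718750.0 mm^3

11718750.0 mm^3


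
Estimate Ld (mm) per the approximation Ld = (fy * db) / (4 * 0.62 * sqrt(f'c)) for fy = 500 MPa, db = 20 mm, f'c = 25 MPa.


Ld = (fy * db) / (4 * 0.62 * sqrt(f'c))
= (500 * 20) / (4 * 0.62 * sqrt(25))
= 10000 / 12.4
= 806.45 mm

806.45 mm


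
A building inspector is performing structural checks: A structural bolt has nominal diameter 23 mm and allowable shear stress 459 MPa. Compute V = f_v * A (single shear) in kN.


A = pi * d^2 / 4 = pi * 23^2 / 4 = 415.4756 mm^2
V = f_v * A / 1000 = 459 * 415.4756 / 1000
= 190.7033 kN

190.7033 kN


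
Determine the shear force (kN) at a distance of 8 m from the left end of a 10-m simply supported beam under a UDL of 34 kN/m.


R_A = w * L / 2 = 34 * 10 / 2 = 170.0 kN
V(x) = R_A - w * x = 170.0 - 34 * 8
= -102.0 kN

-102.0 kN


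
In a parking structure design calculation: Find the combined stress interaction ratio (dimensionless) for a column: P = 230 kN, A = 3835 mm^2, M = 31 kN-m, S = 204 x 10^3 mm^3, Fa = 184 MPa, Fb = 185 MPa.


f_a = P / A = 230000.0 / 3835 = 59.9739 MPa
f_b = M / S = 31000000.0 / 204000.0 = 151.9608 MPa
Ratio = f_a / Fa + f_b / Fb
= 59.9739 / 184 + 151.9608 / 185
= 1.1474 (dimensionless)

1.1474 (dimensionless)


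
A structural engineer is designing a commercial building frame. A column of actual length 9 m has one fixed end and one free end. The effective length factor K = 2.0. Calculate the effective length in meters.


L_eff = K * L
= 2.0 * 9
= 18.0 m

18.0 m


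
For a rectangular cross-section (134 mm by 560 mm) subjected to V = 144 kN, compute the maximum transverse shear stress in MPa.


A = b * h = 134 * 560 = 75040 mm^2
V = 144 kN = 144000.0 N
tau_max = 1.5 * V / A = 1.5 * 144000.0 / 75040
= 2.8785 MPa

2.8785 MPa


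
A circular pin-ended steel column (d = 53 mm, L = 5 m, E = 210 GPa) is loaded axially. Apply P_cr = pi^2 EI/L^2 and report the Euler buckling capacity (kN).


I = pi * d^4 / 64 = 387323.08 mm^4
L = 5000.0 mm
P_cr = pi^2 * E * I / L^2
= 9.8696 * 210000.0 * 387323.08 / 5000.0^2
= 32110.89 N = 32.1109 kN

32.1109 kN


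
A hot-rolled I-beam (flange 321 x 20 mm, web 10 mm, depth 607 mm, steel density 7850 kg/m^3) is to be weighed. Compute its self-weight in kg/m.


A_flanges = 2 * 321 * 20 = 12840 mm^2
A_web = (607 - 2 * 20) * 10 = 5670 mm^2
A_total = 12840 + 5670 = 18510 mm^2 = 0.018510 m^2
Weight = rho * A = 7850 * 0.018510 = 145.3035 kg/m

145.3035 kg/m


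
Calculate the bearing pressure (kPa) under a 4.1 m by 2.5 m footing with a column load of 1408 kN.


A = 4.1 * 2.5 = 10.25 m^2
q = P / A = 1408 / 10.25
= 137.3659 kPa

137.3659 kPa


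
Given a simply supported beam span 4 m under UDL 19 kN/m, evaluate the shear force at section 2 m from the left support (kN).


R_A = w * L / 2 = 19 * 4 / 2 = 38.0 kN
V(x) = R_A - w * x = 38.0 - 19 * 2
= 0.0 kN

0.0 kN


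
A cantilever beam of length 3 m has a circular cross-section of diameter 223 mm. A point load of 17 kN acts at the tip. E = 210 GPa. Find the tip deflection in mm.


I = pi * d^4 / 64 = pi * 223^4 / 64 = 121391799.92 mm^4
L = 3000.0 mm, P = 17000.0 N, E = 210000.0 MPa
delta = P * L^3 / (3 * E * I)
= 17000.0 * 3000.0^3 / (3 * 210000.0 * 121391799.92)
= 6.0018 mm

6.0018 mm


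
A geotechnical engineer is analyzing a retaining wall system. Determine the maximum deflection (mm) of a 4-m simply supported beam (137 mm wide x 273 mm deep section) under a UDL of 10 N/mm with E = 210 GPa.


I = 137 * 273^3 / 12 = 232288260.75 mm^4
L = 4000.0 mm, w = 10 N/mm, E = 210000.0 MPa
delta = 5 * w * L^4 / (384 * E * I)
= 5 * 10 * 4000.0^4 / (384 * 210000.0 * 232288260.75)
= 0.6833 mm

0.6833 mm


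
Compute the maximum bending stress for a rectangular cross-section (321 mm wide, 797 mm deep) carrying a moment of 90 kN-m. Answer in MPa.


I = b * h^3 / 12 = 321 * 797^3 / 12 = 13542497077.75 mm^4
y = h / 2 = 797 / 2 = 398.5 mm
M = 90 kN-m = 90000000.0 N-mm
sigma = M * y / I = 90000000.0 * 398.5 / 13542497077.75
= 2.65 MPa

2.65 MPa


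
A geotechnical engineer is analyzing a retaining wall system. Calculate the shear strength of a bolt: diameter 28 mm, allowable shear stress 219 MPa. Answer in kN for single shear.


A = pi * d^2 / 4 = pi * 28^2 / 4 = 615.7522 mm^2
V = f_v * A / 1000 = 219 * 615.7522 / 1000
= 134.8497 kN

134.8497 kN


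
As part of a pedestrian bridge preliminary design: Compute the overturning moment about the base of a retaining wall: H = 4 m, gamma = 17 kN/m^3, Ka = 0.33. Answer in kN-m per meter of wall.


Pa = 0.5 * Ka * gamma * H^2
= 0.5 * 0.33 * 17 * 4^2
= 44.88 kN/m
Arm = H / 3 = 4 / 3 = 1.3333 m
Mo = Pa * arm = Pa * H / 3 = 44.88 * 4 / 3 = 59.84 kN-m/m

59.84 kN-m/m


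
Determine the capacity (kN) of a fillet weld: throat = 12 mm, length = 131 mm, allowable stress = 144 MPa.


Strength = throat * length * allowable stress
= 12 * 131 * 144 N
= 226368 N
= 226.37 kN

226.37 kN


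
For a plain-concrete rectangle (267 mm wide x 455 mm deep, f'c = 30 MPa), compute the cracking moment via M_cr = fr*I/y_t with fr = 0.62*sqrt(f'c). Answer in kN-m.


fr = 0.62 * sqrt(30) = 0.62 * 5.4772 = 3.3959 MPa
I = 267 * 455^3 / 12 = 2095869343.75 mm^4
y_t = 227.5 mm
M_cr = fr * I / y_t = 3.3959 * 2095869343.75 / 227.5 N-mm
= 31.2849 kN-m

31.2849 kN-m


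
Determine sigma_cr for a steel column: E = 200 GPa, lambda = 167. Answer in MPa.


sigma_cr = pi^2 * E / lambda^2
= 9.8696 * 200000.0 / 167^2
= 9.8696 * 200000.0 / 27889
= 70.7778 MPa

70.7778 MPa


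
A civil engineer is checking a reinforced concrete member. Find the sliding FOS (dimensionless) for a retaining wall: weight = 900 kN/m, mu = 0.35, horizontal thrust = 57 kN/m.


Resisting force = mu * W = 0.35 * 900 = 315.0 kN/m
FOS = Resisting / Driving = 315.0 / 57
= 5.5263 (dimensionless)

5.5263 (dimensionless)


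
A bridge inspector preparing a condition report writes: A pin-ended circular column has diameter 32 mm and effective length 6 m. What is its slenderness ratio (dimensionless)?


Radius of gyration r = d / 4 = 32 / 4 = 8.0 mm
L_eff = 6000.0 mm
Slenderness ratio = L / r = 6000.0 / 8.0 = 750.0 (dimensionless)

750.0 (dimensionless)


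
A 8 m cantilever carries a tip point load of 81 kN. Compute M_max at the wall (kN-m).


For a cantilever with a point load at the free end:
M_max = P * L = 81 * 8 = 648 kN-m

648 kN-m


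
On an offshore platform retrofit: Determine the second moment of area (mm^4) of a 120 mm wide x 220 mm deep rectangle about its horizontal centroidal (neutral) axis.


I = b * h^3 / 12
= 120 * 220^3 / 12
= 120 * 10648000 / 12
= 106480000.0 mm^4

106480000.0 mm^4


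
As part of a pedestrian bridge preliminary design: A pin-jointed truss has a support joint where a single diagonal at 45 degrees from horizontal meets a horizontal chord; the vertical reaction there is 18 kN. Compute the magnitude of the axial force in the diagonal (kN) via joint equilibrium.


At the joint, only the diagonal has a vertical component, so vertical equilibrium gives:
F * sin(45) = 18
F = 18 / sin(45)
= 18 / 0.707107
= 25.46 kN

25.46 kN


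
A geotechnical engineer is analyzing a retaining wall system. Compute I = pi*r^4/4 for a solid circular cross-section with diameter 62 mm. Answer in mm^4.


r = d / 2 = 62 / 2 = 31.0 mm
I = pi * r^4 / 4 = pi * 31.0^4 / 4
= 725331.7 mm^4

725331.7 mm^4


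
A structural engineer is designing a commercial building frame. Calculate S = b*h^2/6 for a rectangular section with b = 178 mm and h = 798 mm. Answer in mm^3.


S = b * h^2 / 6
= 178 * 798^2 / 6
= 178 * 636804 / 6
= 18891852.0 mm^3

18891852.0 mm^3


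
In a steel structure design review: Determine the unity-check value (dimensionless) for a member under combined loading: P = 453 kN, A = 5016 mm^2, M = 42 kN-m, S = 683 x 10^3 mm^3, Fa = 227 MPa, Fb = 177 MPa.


f_a = P / A = 453000.0 / 5016 = 90.311 MPa
f_b = M / S = 42000000.0 / 683000.0 = 61.4934 MPa
Ratio = f_a / Fa + f_b / Fb
= 90.311 / 227 + 61.4934 / 177
= 0.7453 (dimensionless)

0.7453 (dimensionless)


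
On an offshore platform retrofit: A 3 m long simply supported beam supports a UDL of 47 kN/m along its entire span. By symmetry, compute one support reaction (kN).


Total load = w * L = 47 * 3 = 141 kN
By symmetry, each reaction R = total / 2 = 141 / 2 = 70.5 kN

70.5 kN


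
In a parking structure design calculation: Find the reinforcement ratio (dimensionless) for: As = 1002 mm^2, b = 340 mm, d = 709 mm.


rho = As / (b * d)
= 1002 / (340 * 709)
= 1002 / 241060
= 0.004157 (dimensionless)

0.004157 (dimensionless)


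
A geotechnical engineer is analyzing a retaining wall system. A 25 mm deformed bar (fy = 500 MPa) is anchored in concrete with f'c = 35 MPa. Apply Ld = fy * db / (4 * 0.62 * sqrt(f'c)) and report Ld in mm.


Ld = (fy * db) / (4 * 0.62 * sqrt(f'c))
= (500 * 25) / (4 * 0.62 * sqrt(35))
= 12500 / 14.6719
= 851.97 mm

851.97 mm


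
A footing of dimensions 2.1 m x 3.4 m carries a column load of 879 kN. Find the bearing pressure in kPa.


A = 2.1 * 3.4 = 7.14 m^2
q = P / A = 879 / 7.14
= 123.1092 kPa

123.1092 kPa


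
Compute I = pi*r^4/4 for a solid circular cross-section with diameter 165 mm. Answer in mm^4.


r = d / 2 = 165 / 2 = 82.5 mm
I = pi * r^4 / 4 = pi * 82.5^4 / 4
= 36383600.6 mm^4

36383600.6 mm^4


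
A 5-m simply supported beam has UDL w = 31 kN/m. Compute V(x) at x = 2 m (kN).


R_A = w * L / 2 = 31 * 5 / 2 = 77.5 kN
V(x) = R_A - w * x = 77.5 - 31 * 2
= 15.5 kN

15.5 kN


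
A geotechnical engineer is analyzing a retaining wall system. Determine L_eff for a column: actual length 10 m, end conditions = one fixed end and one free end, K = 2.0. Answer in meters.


L_eff = K * L
= 2.0 * 10
= 20.0 m

20.0 m


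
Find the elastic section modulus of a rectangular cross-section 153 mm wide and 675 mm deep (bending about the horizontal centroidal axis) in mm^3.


S = b * h^2 / 6
= 153 * 675^2 / 6
= 153 * 455625 / 6
= 11618437.5 mm^3

11618437.5 mm^3


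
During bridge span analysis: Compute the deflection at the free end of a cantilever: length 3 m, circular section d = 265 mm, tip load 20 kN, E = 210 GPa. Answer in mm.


I = pi * d^4 / 64 = pi * 265^4 / 64 = 242076925.22 mm^4
L = 3000.0 mm, P = 20000.0 N, E = 210000.0 MPa
delta = P * L^3 / (3 * E * I)
= 20000.0 * 3000.0^3 / (3 * 210000.0 * 242076925.22)
= 3.5408 mm

3.5408 mm


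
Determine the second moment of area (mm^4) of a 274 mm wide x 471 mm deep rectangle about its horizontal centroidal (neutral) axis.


I = b * h^3 / 12
= 274 * 471^3 / 12
= 274 * 104487111 / 12
= 2385789034.5 mm^4

2385789034.5 mm^4


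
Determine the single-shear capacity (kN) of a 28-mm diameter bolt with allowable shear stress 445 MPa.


A = pi * d^2 / 4 = pi * 28^2 / 4 = 615.7522 mm^2
V = f_v * A / 1000 = 445 * 615.7522 / 1000
= 274.0097 kN

274.0097 kN


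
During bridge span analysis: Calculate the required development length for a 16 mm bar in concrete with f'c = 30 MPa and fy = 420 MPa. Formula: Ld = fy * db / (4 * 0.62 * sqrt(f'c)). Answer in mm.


Ld = (fy * db) / (4 * 0.62 * sqrt(f'c))
= (420 * 16) / (4 * 0.62 * sqrt(30))
= 6720 / 13.5835
= 494.72 mm

494.72 mm


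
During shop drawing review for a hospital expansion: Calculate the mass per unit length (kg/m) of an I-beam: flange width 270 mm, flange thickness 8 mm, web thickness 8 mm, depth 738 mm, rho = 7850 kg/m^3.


A_flanges = 2 * 270 * 8 = 4320 mm^2
A_web = (738 - 2 * 8) * 8 = 5776 mm^2
A_total = 4320 + 5776 = 10096 mm^2 = 0.010096 m^2
Weight = rho * A = 7850 * 0.010096 = 79.2536 kg/m

79.2536 kg/m


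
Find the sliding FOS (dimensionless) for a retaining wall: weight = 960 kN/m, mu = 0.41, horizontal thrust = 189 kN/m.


Resisting force = mu * W = 0.41 * 960 = 393.6 kN/m
FOS = Resisting / Driving = 393.6 / 189
= 2.0825 (dimensionless)

2.0825 (dimensionless)


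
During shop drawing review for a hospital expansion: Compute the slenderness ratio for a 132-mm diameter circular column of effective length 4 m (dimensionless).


Radius of gyration r = d / 4 = 132 / 4 = 33.0 mm
L_eff = 4000.0 mm
Slenderness ratio = L / r = 4000.0 / 33.0 = 121.21 (dimensionless)

121.21 (dimensionless)


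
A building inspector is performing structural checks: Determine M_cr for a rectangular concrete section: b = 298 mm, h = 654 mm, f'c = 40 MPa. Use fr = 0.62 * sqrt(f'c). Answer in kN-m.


fr = 0.62 * sqrt(40) = 0.62 * 6.3246 = 3.9212 MPa
I = 298 * 654^3 / 12 = 6946535556.0 mm^4
y_t = 327.0 mm
M_cr = fr * I / y_t = 3.9212 * 6946535556.0 / 327.0 N-mm
= 83.2995 kN-m

83.2995 kN-m


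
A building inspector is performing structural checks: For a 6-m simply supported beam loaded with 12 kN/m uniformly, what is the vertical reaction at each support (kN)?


Total load = w * L = 12 * 6 = 72 kN
By symmetry, each reaction R = total / 2 = 72 / 2 = 36.0 kN

36.0 kN


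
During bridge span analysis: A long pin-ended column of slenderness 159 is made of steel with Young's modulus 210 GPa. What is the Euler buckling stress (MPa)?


sigma_cr = pi^2 * E / lambda^2
= 9.8696 * 210000.0 / 159^2
= 9.8696 * 210000.0 / 25281
= 81.9832 MPa

81.9832 MPa


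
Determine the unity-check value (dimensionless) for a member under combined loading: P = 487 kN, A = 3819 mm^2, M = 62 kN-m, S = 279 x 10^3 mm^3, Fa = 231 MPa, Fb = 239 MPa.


f_a = P / A = 487000.0 / 3819 = 127.5203 MPa
f_b = M / S = 62000000.0 / 279000.0 = 222.2222 MPa
Ratio = f_a / Fa + f_b / Fb
= 127.5203 / 231 + 222.2222 / 239
= 1.4818 (dimensionless)

1.4818 (dimensionless)


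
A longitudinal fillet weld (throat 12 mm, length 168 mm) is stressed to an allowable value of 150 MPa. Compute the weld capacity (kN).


Strength = throat * length * allowable stress
= 12 * 168 * 150 N
= 302400 N
= 302.4 kN

302.4 kN


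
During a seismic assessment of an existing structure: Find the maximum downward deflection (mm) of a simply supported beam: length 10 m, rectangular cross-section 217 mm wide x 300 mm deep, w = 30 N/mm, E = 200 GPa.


I = 217 * 300^3 / 12 = 488250000.0 mm^4
L = 10000.0 mm, w = 30 N/mm, E = 200000.0 MPa
delta = 5 * w * L^4 / (384 * E * I)
= 5 * 30 * 10000.0^4 / (384 * 200000.0 * 488250000.0)
= 40.0026 mm

40.0026 mm


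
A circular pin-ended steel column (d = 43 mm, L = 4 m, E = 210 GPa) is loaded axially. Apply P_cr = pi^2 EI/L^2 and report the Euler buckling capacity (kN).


I = pi * d^4 / 64 = 167820.0 mm^4
L = 4000.0 mm
P_cr = pi^2 * E * I / L^2
= 9.8696 * 210000.0 * 167820.0 / 4000.0^2
= 21739.16 N = 21.7392 kN

21.7392 kN


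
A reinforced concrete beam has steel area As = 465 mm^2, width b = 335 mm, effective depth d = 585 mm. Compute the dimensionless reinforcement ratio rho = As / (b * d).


rho = As / (b * d)
= 465 / (335 * 585)
= 465 / 195975
= 0.002373 (dimensionless)

0.002373 (dimensionless)


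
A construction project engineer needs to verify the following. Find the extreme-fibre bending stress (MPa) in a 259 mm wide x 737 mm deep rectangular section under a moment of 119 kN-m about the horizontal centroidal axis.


I = b * h^3 / 12 = 259 * 737^3 / 12 = 8640144018.92 mm^4
y = h / 2 = 737 / 2 = 368.5 mm
M = 119 kN-m = 119000000.0 N-mm
sigma = M * y / I = 119000000.0 * 368.5 / 8640144018.92
= 5.08 MPa

5.08 MPa


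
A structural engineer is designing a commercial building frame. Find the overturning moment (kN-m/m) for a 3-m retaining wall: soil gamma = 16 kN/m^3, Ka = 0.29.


Pa = 0.5 * Ka * gamma * H^2
= 0.5 * 0.29 * 16 * 3^2
= 20.88 kN/m
Arm = H / 3 = 3 / 3 = 1.0 m
Mo = Pa * arm = Pa * H / 3 = 20.88 * 3 / 3 = 20.88 kN-m/m

20.88 kN-m/m


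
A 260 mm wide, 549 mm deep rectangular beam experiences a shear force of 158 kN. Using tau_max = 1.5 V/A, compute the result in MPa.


A = b * h = 260 * 549 = 142740 mm^2
V = 158 kN = 158000.0 N
tau_max = 1.5 * V / A = 1.5 * 158000.0 / 142740
= 1.6604 MPa

1.6604 MPa


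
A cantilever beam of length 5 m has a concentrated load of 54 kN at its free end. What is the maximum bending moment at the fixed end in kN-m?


For a cantilever with a point load at the free end:
M_max = P * L = 54 * 5 = 270 kN-m

270 kN-m


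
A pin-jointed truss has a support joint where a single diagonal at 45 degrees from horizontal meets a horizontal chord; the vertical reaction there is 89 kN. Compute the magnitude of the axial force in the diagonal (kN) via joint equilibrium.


At the joint, only the diagonal has a vertical component, so vertical equilibrium gives:
F * sin(45) = 89
F = 89 / sin(45)
= 89 / 0.707107
= 125.86 kN

125.86 kN


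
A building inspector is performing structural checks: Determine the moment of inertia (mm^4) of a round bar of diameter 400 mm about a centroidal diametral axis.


r = d / 2 = 400 / 2 = 200.0 mm
I = pi * r^4 / 4 = pi * 200.0^4 / 4
= 1256637061.44 mm^4

1256637061.44 mm^4


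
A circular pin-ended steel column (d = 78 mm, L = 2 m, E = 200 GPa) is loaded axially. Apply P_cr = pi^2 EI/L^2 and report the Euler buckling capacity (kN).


I = pi * d^4 / 64 = 1816972.31 mm^4
L = 2000.0 mm
P_cr = pi^2 * E * I / L^2
= 9.8696 * 200000.0 * 1816972.31 / 2000.0^2
= 896639.9 N = 896.6399 kN

896.6399 kN


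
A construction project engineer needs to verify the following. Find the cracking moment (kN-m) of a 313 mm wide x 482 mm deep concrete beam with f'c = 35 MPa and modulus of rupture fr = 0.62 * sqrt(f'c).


fr = 0.62 * sqrt(35) = 0.62 * 5.9161 = 3.668 MPa
I = 313 * 482^3 / 12 = 2920816048.67 mm^4
y_t = 241.0 mm
M_cr = fr * I / y_t = 3.668 * 2920816048.67 / 241.0 N-mm
= 44.4542 kN-m

44.4542 kN-m


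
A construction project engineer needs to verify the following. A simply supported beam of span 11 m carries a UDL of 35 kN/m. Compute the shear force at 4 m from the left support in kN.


R_A = w * L / 2 = 35 * 11 / 2 = 192.5 kN
V(x) = R_A - w * x = 192.5 - 35 * 4
= 52.5 kN

52.5 kN


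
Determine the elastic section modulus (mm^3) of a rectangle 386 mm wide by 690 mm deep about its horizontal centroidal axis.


S = b * h^2 / 6
= 386 * 690^2 / 6
= 386 * 476100 / 6
= 30629100.0 mm^3

30629100.0 mm^3


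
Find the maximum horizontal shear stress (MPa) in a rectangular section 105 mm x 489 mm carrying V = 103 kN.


A = b * h = 105 * 489 = 51345 mm^2
V = 103 kN = 103000.0 N
tau_max = 1.5 * V / A = 1.5 * 103000.0 / 51345
= 3.0091 MPa

3.0091 MPa


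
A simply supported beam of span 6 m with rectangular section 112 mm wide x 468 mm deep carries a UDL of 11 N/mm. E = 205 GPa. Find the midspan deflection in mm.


I = 112 * 468^3 / 12 = 956696832.0 mm^4
L = 6000.0 mm, w = 11 N/mm, E = 205000.0 MPa
delta = 5 * w * L^4 / (384 * E * I)
= 5 * 11 * 6000.0^4 / (384 * 205000.0 * 956696832.0)
= 0.9465 mm

0.9465 mm


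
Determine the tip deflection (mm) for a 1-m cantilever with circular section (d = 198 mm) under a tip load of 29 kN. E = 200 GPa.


I = pi * d^4 / 64 = pi * 198^4 / 64 = 75445034.2 mm^4
L = 1000.0 mm, P = 29000.0 N, E = 200000.0 MPa
delta = P * L^3 / (3 * E * I)
= 29000.0 * 1000.0^3 / (3 * 200000.0 * 75445034.2)
= 0.6406 mm

0.6406 mm


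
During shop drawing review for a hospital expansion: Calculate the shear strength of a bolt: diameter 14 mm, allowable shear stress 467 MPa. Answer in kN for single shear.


A = pi * d^2 / 4 = pi * 14^2 / 4 = 153.938 mm^2
V = f_v * A / 1000 = 467 * 153.938 / 1000
= 71.8891 kN

71.8891 kN


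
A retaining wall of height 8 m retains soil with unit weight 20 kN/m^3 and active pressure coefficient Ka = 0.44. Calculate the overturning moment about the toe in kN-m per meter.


Pa = 0.5 * Ka * gamma * H^2
= 0.5 * 0.44 * 20 * 8^2
= 281.6 kN/m
Arm = H / 3 = 8 / 3 = 2.6667 m
Mo = Pa * arm = Pa * H / 3 = 281.6 * 8 / 3 = 750.9333 kN-m/m

750.9333 kN-m/m


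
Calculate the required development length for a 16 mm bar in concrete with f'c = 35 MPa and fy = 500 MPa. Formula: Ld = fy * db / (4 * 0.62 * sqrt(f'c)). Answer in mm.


Ld = (fy * db) / (4 * 0.62 * sqrt(f'c))
= (500 * 16) / (4 * 0.62 * sqrt(35))
= 8000 / 14.6719
= 545.26 mm

545.26 mm


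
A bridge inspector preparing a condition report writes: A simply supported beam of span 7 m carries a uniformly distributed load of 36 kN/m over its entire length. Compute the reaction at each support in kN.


Total load = w * L = 36 * 7 = 252 kN
By symmetry, each reaction R = total / 2 = 252 / 2 = 126.0 kN

126.0 kN


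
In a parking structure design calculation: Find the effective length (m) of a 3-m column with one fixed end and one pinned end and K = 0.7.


L_eff = K * L
= 0.7 * 3
= 2.1 m

2.1 m


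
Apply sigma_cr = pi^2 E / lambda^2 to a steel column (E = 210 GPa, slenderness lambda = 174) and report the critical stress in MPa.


sigma_cr = pi^2 * E / lambda^2
= 9.8696 * 210000.0 / 174^2
= 9.8696 * 210000.0 / 30276
= 68.4574 MPa

68.4574 MPa


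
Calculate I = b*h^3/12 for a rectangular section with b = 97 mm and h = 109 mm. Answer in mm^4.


I = b * h^3 / 12
= 97 * 109^3 / 12
= 97 * 1295029 / 12
= 10468151.08 mm^4

10468151.08 mm^4


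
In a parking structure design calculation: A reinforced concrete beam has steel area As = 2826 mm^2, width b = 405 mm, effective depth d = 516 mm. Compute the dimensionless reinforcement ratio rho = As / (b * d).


rho = As / (b * d)
= 2826 / (405 * 516)
= 2826 / 208980
= 0.013523 (dimensionless)

0.013523 (dimensionless)


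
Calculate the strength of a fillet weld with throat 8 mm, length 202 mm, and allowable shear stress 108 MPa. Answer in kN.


Strength = throat * length * allowable stress
= 8 * 202 * 108 N
= 174528 N
= 174.53 kN

174.53 kN


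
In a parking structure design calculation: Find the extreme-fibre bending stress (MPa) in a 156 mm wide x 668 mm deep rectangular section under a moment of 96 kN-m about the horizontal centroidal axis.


I = b * h^3 / 12 = 156 * 668^3 / 12 = 3875009216.0 mm^4
y = h / 2 = 668 / 2 = 334.0 mm
M = 96 kN-m = 96000000.0 N-mm
sigma = M * y / I = 96000000.0 * 334.0 / 3875009216.0
= 8.27 MPa

8.27 MPa


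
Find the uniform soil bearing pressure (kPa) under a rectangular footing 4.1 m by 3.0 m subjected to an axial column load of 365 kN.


A = 4.1 * 3.0 = 12.3 m^2
q = P / A = 365 / 12.3
= 29.6748 kPa

29.6748 kPa


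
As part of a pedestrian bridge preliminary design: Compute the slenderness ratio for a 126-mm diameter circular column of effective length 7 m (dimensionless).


Radius of gyration r = d / 4 = 126 / 4 = 31.5 mm
L_eff = 7000.0 mm
Slenderness ratio = L / r = 7000.0 / 31.5 = 222.22 (dimensionless)

222.22 (dimensionless)


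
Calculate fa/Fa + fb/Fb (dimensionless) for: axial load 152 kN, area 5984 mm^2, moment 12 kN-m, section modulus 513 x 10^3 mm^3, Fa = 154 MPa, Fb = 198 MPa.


f_a = P / A = 152000.0 / 5984 = 25.4011 MPa
f_b = M / S = 12000000.0 / 513000.0 = 23.3918 MPa
Ratio = f_a / Fa + f_b / Fb
= 25.4011 / 154 + 23.3918 / 198
= 0.2831 (dimensionless)

0.2831 (dimensionless)


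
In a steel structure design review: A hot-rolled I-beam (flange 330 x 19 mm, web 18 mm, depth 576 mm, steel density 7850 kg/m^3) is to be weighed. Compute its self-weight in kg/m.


A_flanges = 2 * 330 * 19 = 12540 mm^2
A_web = (576 - 2 * 19) * 18 = 9684 mm^2
A_total = 12540 + 9684 = 22224 mm^2 = 0.022224 m^2
Weight = rho * A = 7850 * 0.022224 = 174.4584 kg/m

174.4584 kg/m


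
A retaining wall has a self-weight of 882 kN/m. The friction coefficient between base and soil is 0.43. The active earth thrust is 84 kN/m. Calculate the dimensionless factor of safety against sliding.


Resisting force = mu * W = 0.43 * 882 = 379.26 kN/m
FOS = Resisting / Driving = 379.26 / 84
= 4.515 (dimensionless)

4.515 (dimensionless)
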